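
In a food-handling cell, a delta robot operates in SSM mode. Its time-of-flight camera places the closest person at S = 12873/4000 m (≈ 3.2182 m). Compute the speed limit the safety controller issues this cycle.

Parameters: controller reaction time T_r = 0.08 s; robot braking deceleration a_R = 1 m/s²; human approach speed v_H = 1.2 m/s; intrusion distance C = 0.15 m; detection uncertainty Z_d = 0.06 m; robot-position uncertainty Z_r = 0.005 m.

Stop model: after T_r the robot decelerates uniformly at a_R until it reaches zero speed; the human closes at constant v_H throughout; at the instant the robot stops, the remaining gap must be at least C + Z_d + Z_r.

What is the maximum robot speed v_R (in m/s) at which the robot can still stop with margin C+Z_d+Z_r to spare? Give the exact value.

collect terms ⇒ (1/2)·v_R² + (32/25)·v_R + (-11629/4000) = 0
  disc = (32/25)² − 4·(1/2)·(-11629/4000) = 74529/10000 ; √disc = 273/100
  v_R = (−(32/25) + 273/100) / (2·(1/2)) = 29/20 m/s
check:
stop time T_s = (29/20)/1 = 1.4500 s
reaction-phase robot travel = 1.4500·0.0800 = 0.1160 m
braking distance = 1.4500²/(2·1.0000) = 1.0513 m
human closes 1.2000·1.5300 = 1.8360 m
C+Z_d+Z_r = 0.1500+0.0600+0.0050 = 0.2150 m
sum ≈ 0.1160+1.0513+1.8360+0.2150 ≈ 3.2182 m = S ✓

v_R_max = 29/20 m/s = 1.4500 m/s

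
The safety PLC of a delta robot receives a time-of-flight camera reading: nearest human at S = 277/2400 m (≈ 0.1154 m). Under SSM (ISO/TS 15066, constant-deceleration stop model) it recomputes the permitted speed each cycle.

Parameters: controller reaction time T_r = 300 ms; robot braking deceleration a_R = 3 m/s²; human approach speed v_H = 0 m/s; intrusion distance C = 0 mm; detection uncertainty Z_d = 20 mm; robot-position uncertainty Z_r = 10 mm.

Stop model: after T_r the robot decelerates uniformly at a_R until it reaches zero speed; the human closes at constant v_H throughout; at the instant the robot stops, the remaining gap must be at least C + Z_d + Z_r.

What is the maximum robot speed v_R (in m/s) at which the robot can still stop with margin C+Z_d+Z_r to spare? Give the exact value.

at the boundary: (1/6)·v² + (3/10)·v + (-41/480) = 0
  disc = (3/10)² − 4·(1/6)·(-41/480) = 529/3600 ; √disc = 23/60
  v_R = (−(3/10) + 23/60) / (2·(1/6)) = 1/4 m/s
check:
stop time T_s = (1/4)/3 = 0.0833 s
robot in T_r: 0.2500·0.3000 = 0.0750 m
robot covers 0.2500·0.0833 − ½·3.0000·0.0833² = 0.0104 m while stopping
human closes 0.0000·0.3833 = 0.0000 m
margins: 0.0000+0.0200+0.0100 = 0.0300 m
sum ≈ 0.0750+0.0104+0.0000+0.0300 ≈ 0.1154 m = S ✓

v_R_max = 1/4 m/s = 0.2500 m/s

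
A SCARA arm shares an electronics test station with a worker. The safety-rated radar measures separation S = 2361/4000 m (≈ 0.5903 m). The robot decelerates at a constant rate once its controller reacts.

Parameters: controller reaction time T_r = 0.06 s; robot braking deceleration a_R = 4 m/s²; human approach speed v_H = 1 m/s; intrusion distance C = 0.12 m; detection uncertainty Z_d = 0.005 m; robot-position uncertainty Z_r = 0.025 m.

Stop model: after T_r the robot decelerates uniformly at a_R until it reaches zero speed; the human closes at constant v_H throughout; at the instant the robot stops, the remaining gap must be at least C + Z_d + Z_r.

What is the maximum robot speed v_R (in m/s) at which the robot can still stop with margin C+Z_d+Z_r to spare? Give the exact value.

v_R_max = 9/10 m/s = 0.9000 m/s

at the boundary: (1/8)·v² + (31/100)·v + (-1521/4000) = 0
  disc = (31/100)² − 4·(1/8)·(-1521/4000) = 11449/40000 ; √disc = 107/200
  v_R = (−(31/100) + 107/200) / (2·(1/8)) = 9/10 m/s
check:
braking lasts T_s = (9/10)/4 = 0.2250 s
robot covers v_R·T_r = 0.9000·0.0600 = 0.0540 m before braking
braking distance = 0.9000²/(2·4.0000) = 0.1013 m
human over T_r+T_s: 1.0000·(0.0600+0.2250) = 0.2850 m
C+Z_d+Z_r = 0.1200+0.0050+0.0250 = 0.1500 m
sum ≈ 0.0540+0.1013+0.2850+0.1500 ≈ 0.5903 m = S ✓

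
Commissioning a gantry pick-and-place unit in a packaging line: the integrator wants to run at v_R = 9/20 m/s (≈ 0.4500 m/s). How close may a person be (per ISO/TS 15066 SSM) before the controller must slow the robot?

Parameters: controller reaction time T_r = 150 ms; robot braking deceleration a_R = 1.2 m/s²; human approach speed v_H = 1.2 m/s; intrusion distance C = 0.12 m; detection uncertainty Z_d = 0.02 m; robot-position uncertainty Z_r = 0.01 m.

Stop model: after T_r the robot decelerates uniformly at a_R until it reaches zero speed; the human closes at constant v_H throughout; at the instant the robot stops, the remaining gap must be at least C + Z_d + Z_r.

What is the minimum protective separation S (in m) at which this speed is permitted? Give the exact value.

S_min = 1491/1600 m = 0.9319 m

T_s = v_R/a_R = (9/20)/(6/5) = 0.3750 s
robot covers v_R·T_r = 0.4500·0.1500 = 0.0675 m before braking
robot under decel: 0.4500²/(2·1.2000) = 0.0844 m
human over T_r+T_s: 1.2000·(0.1500+0.3750) = 0.6300 m
margins: 0.1200+0.0200+0.0100 = 0.1500 m
S_min ≈ 0.0675+0.0844+0.6300+0.1500  ⇒  S_min = 1491/1600 m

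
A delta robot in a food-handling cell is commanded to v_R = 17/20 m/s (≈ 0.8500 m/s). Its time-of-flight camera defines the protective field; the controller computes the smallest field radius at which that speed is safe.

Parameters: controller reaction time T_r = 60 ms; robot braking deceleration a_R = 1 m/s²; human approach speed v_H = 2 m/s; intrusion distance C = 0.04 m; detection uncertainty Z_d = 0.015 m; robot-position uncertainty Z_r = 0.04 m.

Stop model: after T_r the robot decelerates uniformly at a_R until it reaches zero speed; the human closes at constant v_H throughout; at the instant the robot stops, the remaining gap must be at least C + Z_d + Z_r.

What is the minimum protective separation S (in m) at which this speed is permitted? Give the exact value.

S_min = 9309/4000 m = 2.3272 m

braking lasts T_s = (17/20)/1 = 0.8500 s
robot covers v_R·T_r = 0.8500·0.0600 = 0.0510 m before braking
robot under decel: 0.8500²/(2·1.0000) = 0.3613 m
person approaches 2.0000·(0.0600+0.8500) = 1.8200 m
C+Z_d+Z_r = 0.0400+0.0150+0.0400 = 0.0950 m
S_min ≈ 0.0510+0.3613+1.8200+0.0950  ⇒  S_min = 9309/4000 m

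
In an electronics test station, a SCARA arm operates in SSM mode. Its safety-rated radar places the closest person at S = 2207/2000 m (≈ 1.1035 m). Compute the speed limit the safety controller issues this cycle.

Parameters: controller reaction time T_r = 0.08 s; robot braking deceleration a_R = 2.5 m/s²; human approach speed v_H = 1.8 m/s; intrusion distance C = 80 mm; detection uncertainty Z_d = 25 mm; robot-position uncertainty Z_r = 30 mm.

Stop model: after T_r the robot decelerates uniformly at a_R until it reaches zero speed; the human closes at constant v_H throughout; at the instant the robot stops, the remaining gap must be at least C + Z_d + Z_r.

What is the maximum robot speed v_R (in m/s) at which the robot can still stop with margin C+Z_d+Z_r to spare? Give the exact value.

v_R_max = 17/20 m/s = 0.8500 m/s

at the boundary: (1/5)·v² + (4/5)·v + (-1649/2000) = 0
  disc = (4/5)² − 4·(1/5)·(-1649/2000) = 3249/2500 ; √disc = 57/50
  v_R = (−(4/5) + 57/50) / (2·(1/5)) = 17/20 m/s
check:
T_s = v_R/a_R = (17/20)/(5/2) = 0.3400 s
robot covers v_R·T_r = 0.8500·0.0800 = 0.0680 m before braking
robot covers 0.8500·0.3400 − ½·2.5000·0.3400² = 0.1445 m while stopping
person approaches 1.8000·(0.0800+0.3400) = 0.7560 m
residual clearance needed = 0.0800+0.0250+0.0300 = 0.1350 m
sum ≈ 0.0680+0.1445+0.7560+0.1350 ≈ 1.1035 m = S ✓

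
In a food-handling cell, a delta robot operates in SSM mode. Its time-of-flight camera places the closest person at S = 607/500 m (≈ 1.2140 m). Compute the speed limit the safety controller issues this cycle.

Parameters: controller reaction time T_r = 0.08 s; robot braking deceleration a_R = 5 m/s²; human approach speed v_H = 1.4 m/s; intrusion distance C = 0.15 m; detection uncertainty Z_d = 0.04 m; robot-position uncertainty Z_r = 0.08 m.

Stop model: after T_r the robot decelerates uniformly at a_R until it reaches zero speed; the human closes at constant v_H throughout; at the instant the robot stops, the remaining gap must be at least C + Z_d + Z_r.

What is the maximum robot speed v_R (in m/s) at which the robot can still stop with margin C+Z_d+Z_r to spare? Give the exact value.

quadratic (1/10)·v² + (9/25)·v + (-104/125) = 0
  disc = (9/25)² − 4·(1/10)·(-104/125) = 289/625 ; √disc = 17/25
  v_R = (−(9/25) + 17/25) / (2·(1/10)) = 8/5 m/s
check:
T_s = v_R/a_R = (8/5)/5 = 0.3200 s
reaction-phase robot travel = 1.6000·0.0800 = 0.1280 m
braking distance = 1.6000²/(2·5.0000) = 0.2560 m
person approaches 1.4000·(0.0800+0.3200) = 0.5600 m
residual clearance needed = 0.1500+0.0400+0.0800 = 0.2700 m
sum ≈ 0.1280+0.2560+0.5600+0.2700 ≈ 1.2140 m = S ✓

v_R_max = 8/5 m/s = 1.6000 m/s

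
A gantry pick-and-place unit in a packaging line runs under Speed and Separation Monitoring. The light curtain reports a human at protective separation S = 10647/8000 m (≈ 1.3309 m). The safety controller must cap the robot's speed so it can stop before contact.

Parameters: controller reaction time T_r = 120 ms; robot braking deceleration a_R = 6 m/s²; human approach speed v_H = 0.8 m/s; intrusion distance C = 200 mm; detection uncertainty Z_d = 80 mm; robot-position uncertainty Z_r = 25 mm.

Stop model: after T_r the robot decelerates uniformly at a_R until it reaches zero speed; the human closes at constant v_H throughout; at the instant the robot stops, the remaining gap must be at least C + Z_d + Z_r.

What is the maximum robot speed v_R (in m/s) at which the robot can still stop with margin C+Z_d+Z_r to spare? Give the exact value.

v_R_max = 43/20 m/s = 2.1500 m/s

collect terms ⇒ (1/12)·v_R² + (19/75)·v_R + (-7439/8000) = 0
  disc = (19/75)² − 4·(1/12)·(-7439/8000) = 134689/360000 ; √disc = 367/600
  v_R = (−(19/75) + 367/600) / (2·(1/12)) = 43/20 m/s
check:
stop time T_s = (43/20)/6 = 0.3583 s
reaction-phase robot travel = 2.1500·0.1200 = 0.2580 m
braking distance = 2.1500²/(2·6.0000) = 0.3852 m
human over T_r+T_s: 0.8000·(0.1200+0.3583) = 0.3827 m
residual clearance needed = 0.2000+0.0800+0.0250 = 0.3050 m
sum ≈ 0.2580+0.3852+0.3827+0.3050 ≈ 1.3309 m = S ✓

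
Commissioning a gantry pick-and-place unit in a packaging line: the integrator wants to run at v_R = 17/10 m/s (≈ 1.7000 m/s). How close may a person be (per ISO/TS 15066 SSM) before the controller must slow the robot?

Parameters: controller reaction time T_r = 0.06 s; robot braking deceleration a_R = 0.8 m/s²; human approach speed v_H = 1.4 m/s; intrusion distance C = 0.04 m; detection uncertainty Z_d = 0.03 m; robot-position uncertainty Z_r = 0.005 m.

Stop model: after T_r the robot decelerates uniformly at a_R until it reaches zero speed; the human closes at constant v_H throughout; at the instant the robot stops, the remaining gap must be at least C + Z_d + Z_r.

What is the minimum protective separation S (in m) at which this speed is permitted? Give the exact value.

S_min = 20169/4000 m = 5.0423 m

stop time T_s = (17/10)/(4/5) = 2.1250 s
reaction-phase robot travel = 1.7000·0.0600 = 0.1020 m
robot under decel: 1.7000²/(2·0.8000) = 1.8062 m
human over T_r+T_s: 1.4000·(0.0600+2.1250) = 3.0590 m
C+Z_d+Z_r = 0.0400+0.0300+0.0050 = 0.0750 m
S_min ≈ 0.1020+1.8062+3.0590+0.0750  ⇒  S_min = 20169/4000 m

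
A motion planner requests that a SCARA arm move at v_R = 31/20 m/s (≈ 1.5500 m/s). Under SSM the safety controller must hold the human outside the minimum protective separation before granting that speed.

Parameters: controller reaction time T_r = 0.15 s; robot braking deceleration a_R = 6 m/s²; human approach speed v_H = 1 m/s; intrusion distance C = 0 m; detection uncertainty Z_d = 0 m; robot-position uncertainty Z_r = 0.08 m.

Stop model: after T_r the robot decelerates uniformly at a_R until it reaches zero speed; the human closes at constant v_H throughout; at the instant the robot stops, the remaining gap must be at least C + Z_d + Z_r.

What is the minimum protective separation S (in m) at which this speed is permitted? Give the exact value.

braking lasts T_s = (31/20)/6 = 0.2583 s
robot covers v_R·T_r = 1.5500·0.1500 = 0.2325 m before braking
robot covers 1.5500·0.2583 − ½·6.0000·0.2583² = 0.2002 m while stopping
person approaches 1.0000·(0.1500+0.2583) = 0.4083 m
residual clearance needed = 0.0000+0.0000+0.0800 = 0.0800 m
S_min ≈ 0.2325+0.2002+0.4083+0.0800  ⇒  S_min = 4421/4800 m

S_min = 4421/4800 m = 0.9210 m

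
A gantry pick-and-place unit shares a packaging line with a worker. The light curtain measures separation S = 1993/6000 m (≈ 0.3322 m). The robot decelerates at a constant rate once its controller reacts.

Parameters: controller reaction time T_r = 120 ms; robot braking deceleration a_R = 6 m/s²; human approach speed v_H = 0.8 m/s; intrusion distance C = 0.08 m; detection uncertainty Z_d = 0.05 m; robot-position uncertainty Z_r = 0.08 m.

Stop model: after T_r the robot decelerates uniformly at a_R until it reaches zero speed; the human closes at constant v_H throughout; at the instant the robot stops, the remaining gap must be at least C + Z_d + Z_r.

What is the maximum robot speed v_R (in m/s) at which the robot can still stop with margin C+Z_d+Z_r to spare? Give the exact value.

v_R_max = 1/10 m/s = 0.1000 m/s

quadratic (1/12)·v² + (19/75)·v + (-157/6000) = 0
  disc = (19/75)² − 4·(1/12)·(-157/6000) = 729/10000 ; √disc = 27/100
  v_R = (−(19/75) + 27/100) / (2·(1/12)) = 1/10 m/s
check:
braking lasts T_s = (1/10)/6 = 0.0167 s
robot covers v_R·T_r = 0.1000·0.1200 = 0.0120 m before braking
braking distance = 0.1000²/(2·6.0000) = 0.0008 m
human over T_r+T_s: 0.8000·(0.1200+0.0167) = 0.1093 m
margins: 0.0800+0.0500+0.0800 = 0.2100 m
sum ≈ 0.0120+0.0008+0.1093+0.2100 ≈ 0.3322 m = S ✓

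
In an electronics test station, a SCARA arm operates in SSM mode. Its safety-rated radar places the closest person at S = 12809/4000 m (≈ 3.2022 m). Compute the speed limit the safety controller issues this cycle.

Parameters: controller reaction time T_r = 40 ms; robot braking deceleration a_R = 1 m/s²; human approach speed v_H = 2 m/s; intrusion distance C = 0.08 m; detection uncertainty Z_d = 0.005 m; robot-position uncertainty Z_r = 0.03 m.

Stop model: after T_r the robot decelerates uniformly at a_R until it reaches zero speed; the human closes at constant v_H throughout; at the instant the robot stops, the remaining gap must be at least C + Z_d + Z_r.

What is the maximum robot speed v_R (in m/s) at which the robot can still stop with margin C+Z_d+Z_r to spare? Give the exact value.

v_R_max = 23/20 m/s = 1.1500 m/s

at the boundary: (1/2)·v² + (51/25)·v + (-12029/4000) = 0
  disc = (51/25)² − 4·(1/2)·(-12029/4000) = 101761/10000 ; √disc = 319/100
  v_R = (−(51/25) + 319/100) / (2·(1/2)) = 23/20 m/s
check:
braking lasts T_s = (23/20)/1 = 1.1500 s
robot in T_r: 1.1500·0.0400 = 0.0460 m
braking distance = 1.1500²/(2·1.0000) = 0.6613 m
human closes 2.0000·1.1900 = 2.3800 m
C+Z_d+Z_r = 0.0800+0.0050+0.0300 = 0.1150 m
sum ≈ 0.0460+0.6613+2.3800+0.1150 ≈ 3.2022 m = S ✓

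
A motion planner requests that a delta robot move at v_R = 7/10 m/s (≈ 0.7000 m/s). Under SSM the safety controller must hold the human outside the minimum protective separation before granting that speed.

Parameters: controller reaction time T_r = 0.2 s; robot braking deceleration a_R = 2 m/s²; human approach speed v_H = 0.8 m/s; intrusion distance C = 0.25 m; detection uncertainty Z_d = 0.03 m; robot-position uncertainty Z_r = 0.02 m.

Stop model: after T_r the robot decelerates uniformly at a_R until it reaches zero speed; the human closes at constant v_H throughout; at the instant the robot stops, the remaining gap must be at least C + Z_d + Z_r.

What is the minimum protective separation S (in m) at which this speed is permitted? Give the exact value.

T_s = v_R/a_R = (7/10)/2 = 0.3500 s
reaction-phase robot travel = 0.7000·0.2000 = 0.1400 m
robot covers 0.7000·0.3500 − ½·2.0000·0.3500² = 0.1225 m while stopping
person approaches 0.8000·(0.2000+0.3500) = 0.4400 m
margins: 0.2500+0.0300+0.0200 = 0.3000 m
S_min ≈ 0.1400+0.1225+0.4400+0.3000  ⇒  S_min = 401/400 m

S_min = 401/400 m = 1.0025 m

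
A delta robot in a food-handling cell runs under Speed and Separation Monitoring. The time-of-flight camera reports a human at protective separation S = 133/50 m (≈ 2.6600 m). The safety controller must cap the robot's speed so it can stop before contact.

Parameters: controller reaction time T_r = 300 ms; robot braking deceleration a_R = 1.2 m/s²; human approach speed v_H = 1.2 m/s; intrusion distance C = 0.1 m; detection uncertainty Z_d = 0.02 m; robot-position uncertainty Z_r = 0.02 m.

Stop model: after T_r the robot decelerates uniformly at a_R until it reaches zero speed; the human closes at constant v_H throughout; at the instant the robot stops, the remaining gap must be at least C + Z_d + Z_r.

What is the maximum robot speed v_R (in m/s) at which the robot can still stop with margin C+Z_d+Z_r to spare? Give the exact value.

collect terms ⇒ (5/12)·v_R² + (13/10)·v_R + (-54/25) = 0
  disc = (13/10)² − 4·(5/12)·(-54/25) = 529/100 ; √disc = 23/10
  v_R = (−(13/10) + 23/10) / (2·(5/12)) = 6/5 m/s
check:
braking lasts T_s = (6/5)/(6/5) = 1.0000 s
robot covers v_R·T_r = 1.2000·0.3000 = 0.3600 m before braking
robot covers 1.2000·1.0000 − ½·1.2000·1.0000² = 0.6000 m while stopping
human closes 1.2000·1.3000 = 1.5600 m
C+Z_d+Z_r = 0.1000+0.0200+0.0200 = 0.1400 m
sum ≈ 0.3600+0.6000+1.5600+0.1400 ≈ 2.6600 m = S ✓

v_R_max = 6/5 m/s = 1.2000 m/s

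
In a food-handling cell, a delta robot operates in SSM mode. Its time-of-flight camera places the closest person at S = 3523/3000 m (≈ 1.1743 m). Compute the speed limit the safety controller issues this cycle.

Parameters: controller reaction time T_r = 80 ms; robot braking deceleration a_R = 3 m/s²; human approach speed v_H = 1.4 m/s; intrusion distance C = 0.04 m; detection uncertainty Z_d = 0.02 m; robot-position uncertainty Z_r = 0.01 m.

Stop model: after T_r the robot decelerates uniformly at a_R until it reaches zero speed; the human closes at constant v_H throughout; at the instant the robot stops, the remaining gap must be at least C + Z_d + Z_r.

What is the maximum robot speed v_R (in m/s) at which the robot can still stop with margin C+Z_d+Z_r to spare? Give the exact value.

at the boundary: (1/6)·v² + (41/75)·v + (-2977/3000) = 0
  disc = (41/75)² − 4·(1/6)·(-2977/3000) = 2401/2500 ; √disc = 49/50
  v_R = (−(41/75) + 49/50) / (2·(1/6)) = 13/10 m/s
check:
braking lasts T_s = (13/10)/3 = 0.4333 s
reaction-phase robot travel = 1.3000·0.0800 = 0.1040 m
robot under decel: 1.3000²/(2·3.0000) = 0.2817 m
human over T_r+T_s: 1.4000·(0.0800+0.4333) = 0.7187 m
margins: 0.0400+0.0200+0.0100 = 0.0700 m
sum ≈ 0.1040+0.2817+0.7187+0.0700 ≈ 1.1743 m = S ✓

v_R_max = 13/10 m/s = 1.3000 m/s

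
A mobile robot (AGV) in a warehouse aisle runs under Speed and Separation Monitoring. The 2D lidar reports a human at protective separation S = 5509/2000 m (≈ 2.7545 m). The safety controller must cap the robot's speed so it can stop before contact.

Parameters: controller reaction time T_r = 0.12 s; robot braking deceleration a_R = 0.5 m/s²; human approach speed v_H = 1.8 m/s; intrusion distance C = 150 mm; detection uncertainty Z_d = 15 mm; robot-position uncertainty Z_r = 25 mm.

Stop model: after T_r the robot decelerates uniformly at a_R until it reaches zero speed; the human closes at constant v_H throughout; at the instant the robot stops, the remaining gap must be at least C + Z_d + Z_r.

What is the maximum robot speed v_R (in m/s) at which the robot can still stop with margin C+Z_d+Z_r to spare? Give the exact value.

quadratic (1)·v² + (93/25)·v + (-4697/2000) = 0
  disc = (93/25)² − 4·(1)·(-4697/2000) = 58081/2500 ; √disc = 241/50
  v_R = (−(93/25) + 241/50) / (2·(1)) = 11/20 m/s
check:
stop time T_s = (11/20)/(1/2) = 1.1000 s
reaction-phase robot travel = 0.5500·0.1200 = 0.0660 m
robot under decel: 0.5500²/(2·0.5000) = 0.3025 m
human over T_r+T_s: 1.8000·(0.1200+1.1000) = 2.1960 m
margins: 0.1500+0.0150+0.0250 = 0.1900 m
sum ≈ 0.0660+0.3025+2.1960+0.1900 ≈ 2.7545 m = S ✓

v_R_max = 11/20 m/s = 0.5500 m/s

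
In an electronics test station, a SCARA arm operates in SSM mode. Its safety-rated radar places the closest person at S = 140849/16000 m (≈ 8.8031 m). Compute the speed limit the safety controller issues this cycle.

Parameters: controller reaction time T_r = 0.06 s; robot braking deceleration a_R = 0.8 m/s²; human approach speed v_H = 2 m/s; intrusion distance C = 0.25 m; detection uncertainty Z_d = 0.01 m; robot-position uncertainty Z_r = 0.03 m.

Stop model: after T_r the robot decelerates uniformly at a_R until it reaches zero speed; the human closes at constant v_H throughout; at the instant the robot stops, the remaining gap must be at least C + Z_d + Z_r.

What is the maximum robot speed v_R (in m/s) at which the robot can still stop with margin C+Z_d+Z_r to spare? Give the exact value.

quadratic (5/8)·v² + (64/25)·v + (-134289/16000) = 0
  disc = (64/25)² − 4·(5/8)·(-134289/16000) = 4405801/160000 ; √disc = 2099/400
  v_R = (−(64/25) + 2099/400) / (2·(5/8)) = 43/20 m/s
check:
T_s = v_R/a_R = (43/20)/(4/5) = 2.6875 s
reaction-phase robot travel = 2.1500·0.0600 = 0.1290 m
robot covers 2.1500·2.6875 − ½·0.8000·2.6875² = 2.8891 m while stopping
human closes 2.0000·2.7475 = 5.4950 m
C+Z_d+Z_r = 0.2500+0.0100+0.0300 = 0.2900 m
sum ≈ 0.1290+2.8891+5.4950+0.2900 ≈ 8.8031 m = S ✓

v_R_max = 43/20 m/s = 2.1500 m/s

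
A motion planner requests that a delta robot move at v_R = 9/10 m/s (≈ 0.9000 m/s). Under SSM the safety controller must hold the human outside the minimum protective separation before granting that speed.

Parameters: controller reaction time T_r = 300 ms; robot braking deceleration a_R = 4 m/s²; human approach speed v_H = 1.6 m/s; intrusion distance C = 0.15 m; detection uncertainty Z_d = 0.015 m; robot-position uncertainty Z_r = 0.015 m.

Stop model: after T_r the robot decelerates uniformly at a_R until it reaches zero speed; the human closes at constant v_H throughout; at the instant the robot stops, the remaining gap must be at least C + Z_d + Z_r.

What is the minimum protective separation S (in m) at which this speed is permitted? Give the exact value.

braking lasts T_s = (9/10)/4 = 0.2250 s
robot covers v_R·T_r = 0.9000·0.3000 = 0.2700 m before braking
robot under decel: 0.9000²/(2·4.0000) = 0.1013 m
human over T_r+T_s: 1.6000·(0.3000+0.2250) = 0.8400 m
margins: 0.1500+0.0150+0.0150 = 0.1800 m
S_min ≈ 0.2700+0.1013+0.8400+0.1800  ⇒  S_min = 1113/800 m

S_min = 1113/800 m = 1.3913 m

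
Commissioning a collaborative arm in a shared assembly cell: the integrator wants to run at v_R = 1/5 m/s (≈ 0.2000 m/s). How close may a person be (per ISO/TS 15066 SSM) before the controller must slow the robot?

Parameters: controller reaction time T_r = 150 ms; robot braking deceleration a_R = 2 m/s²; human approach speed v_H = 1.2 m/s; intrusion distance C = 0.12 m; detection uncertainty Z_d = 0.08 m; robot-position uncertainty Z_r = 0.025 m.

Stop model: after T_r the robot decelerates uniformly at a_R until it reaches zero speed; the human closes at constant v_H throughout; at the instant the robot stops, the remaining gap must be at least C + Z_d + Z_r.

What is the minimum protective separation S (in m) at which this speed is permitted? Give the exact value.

T_s = v_R/a_R = (1/5)/2 = 0.1000 s
reaction-phase robot travel = 0.2000·0.1500 = 0.0300 m
braking distance = 0.2000²/(2·2.0000) = 0.0100 m
human over T_r+T_s: 1.2000·(0.1500+0.1000) = 0.3000 m
residual clearance needed = 0.1200+0.0800+0.0250 = 0.2250 m
S_min ≈ 0.0300+0.0100+0.3000+0.2250  ⇒  S_min = 113/200 m

S_min = 113/200 m = 0.5650 m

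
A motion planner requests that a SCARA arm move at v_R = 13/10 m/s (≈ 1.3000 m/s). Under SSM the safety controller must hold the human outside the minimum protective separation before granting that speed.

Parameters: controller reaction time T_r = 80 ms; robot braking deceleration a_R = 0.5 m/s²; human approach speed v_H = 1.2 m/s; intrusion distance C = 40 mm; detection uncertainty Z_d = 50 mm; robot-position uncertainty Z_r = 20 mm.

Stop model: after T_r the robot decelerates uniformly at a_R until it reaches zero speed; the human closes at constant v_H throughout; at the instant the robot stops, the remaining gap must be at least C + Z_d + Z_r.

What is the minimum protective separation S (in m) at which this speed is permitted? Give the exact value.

stop time T_s = (13/10)/(1/2) = 2.6000 s
robot covers v_R·T_r = 1.3000·0.0800 = 0.1040 m before braking
braking distance = 1.3000²/(2·0.5000) = 1.6900 m
human over T_r+T_s: 1.2000·(0.0800+2.6000) = 3.2160 m
C+Z_d+Z_r = 0.0400+0.0500+0.0200 = 0.1100 m
S_min ≈ 0.1040+1.6900+3.2160+0.1100  ⇒  S_min = 128/25 m

S_min = 128/25 m = 5.1200 m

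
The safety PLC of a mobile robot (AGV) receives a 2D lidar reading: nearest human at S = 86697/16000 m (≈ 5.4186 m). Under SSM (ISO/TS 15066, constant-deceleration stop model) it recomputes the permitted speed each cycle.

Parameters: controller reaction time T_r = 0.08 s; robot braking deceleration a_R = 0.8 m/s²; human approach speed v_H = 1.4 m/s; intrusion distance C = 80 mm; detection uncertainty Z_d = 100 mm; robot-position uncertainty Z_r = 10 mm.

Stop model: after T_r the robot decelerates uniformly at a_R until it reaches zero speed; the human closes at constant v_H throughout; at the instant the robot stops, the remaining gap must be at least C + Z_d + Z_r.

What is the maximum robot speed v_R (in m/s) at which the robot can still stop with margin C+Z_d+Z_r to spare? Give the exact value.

v_R_max = 7/4 m/s = 1.7500 m/s

collect terms ⇒ (5/8)·v_R² + (183/100)·v_R + (-16373/3200) = 0
  disc = (183/100)² − 4·(5/8)·(-16373/3200) = 2582449/160000 ; √disc = 1607/400
  v_R = (−(183/100) + 1607/400) / (2·(5/8)) = 7/4 m/s
check:
braking lasts T_s = (7/4)/(4/5) = 2.1875 s
reaction-phase robot travel = 1.7500·0.0800 = 0.1400 m
robot covers 1.7500·2.1875 − ½·0.8000·2.1875² = 1.9141 m while stopping
human closes 1.4000·2.2675 = 3.1745 m
margins: 0.0800+0.1000+0.0100 = 0.1900 m
sum ≈ 0.1400+1.9141+3.1745+0.1900 ≈ 5.4186 m = S ✓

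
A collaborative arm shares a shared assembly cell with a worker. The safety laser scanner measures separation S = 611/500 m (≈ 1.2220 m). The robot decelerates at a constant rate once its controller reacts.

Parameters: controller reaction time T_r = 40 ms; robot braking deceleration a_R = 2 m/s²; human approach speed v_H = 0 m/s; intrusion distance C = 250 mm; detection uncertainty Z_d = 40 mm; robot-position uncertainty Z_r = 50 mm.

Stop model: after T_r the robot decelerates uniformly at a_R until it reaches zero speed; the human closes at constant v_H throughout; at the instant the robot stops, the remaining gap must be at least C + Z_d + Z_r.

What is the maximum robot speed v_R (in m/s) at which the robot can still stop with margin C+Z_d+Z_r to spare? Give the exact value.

v_R_max = 9/5 m/s = 1.8000 m/s

quadratic (1/4)·v² + (1/25)·v + (-441/500) = 0
  disc = (1/25)² − 4·(1/4)·(-441/500) = 2209/2500 ; √disc = 47/50
  v_R = (−(1/25) + 47/50) / (2·(1/4)) = 9/5 m/s
check:
braking lasts T_s = (9/5)/2 = 0.9000 s
robot covers v_R·T_r = 1.8000·0.0400 = 0.0720 m before braking
robot under decel: 1.8000²/(2·2.0000) = 0.8100 m
person approaches 0.0000·(0.0400+0.9000) = 0.0000 m
C+Z_d+Z_r = 0.2500+0.0400+0.0500 = 0.3400 m
sum ≈ 0.0720+0.8100+0.0000+0.3400 ≈ 1.2220 m = S ✓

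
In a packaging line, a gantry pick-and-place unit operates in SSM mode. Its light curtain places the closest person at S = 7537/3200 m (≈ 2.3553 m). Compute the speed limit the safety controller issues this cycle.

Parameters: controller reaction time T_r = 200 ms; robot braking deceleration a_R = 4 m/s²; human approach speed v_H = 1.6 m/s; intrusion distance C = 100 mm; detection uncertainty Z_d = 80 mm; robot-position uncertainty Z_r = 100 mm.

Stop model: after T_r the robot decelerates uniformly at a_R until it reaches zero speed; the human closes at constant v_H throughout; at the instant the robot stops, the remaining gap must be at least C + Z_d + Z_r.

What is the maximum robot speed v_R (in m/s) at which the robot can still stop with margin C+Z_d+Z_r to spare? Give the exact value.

v_R_max = 41/20 m/s = 2.0500 m/s

quadratic (1/8)·v² + (3/5)·v + (-5617/3200) = 0
  disc = (3/5)² − 4·(1/8)·(-5617/3200) = 7921/6400 ; √disc = 89/80
  v_R = (−(3/5) + 89/80) / (2·(1/8)) = 41/20 m/s
check:
braking lasts T_s = (41/20)/4 = 0.5125 s
reaction-phase robot travel = 2.0500·0.2000 = 0.4100 m
robot covers 2.0500·0.5125 − ½·4.0000·0.5125² = 0.5253 m while stopping
person approaches 1.6000·(0.2000+0.5125) = 1.1400 m
margins: 0.1000+0.0800+0.1000 = 0.2800 m
sum ≈ 0.4100+0.5253+1.1400+0.2800 ≈ 2.3553 m = S ✓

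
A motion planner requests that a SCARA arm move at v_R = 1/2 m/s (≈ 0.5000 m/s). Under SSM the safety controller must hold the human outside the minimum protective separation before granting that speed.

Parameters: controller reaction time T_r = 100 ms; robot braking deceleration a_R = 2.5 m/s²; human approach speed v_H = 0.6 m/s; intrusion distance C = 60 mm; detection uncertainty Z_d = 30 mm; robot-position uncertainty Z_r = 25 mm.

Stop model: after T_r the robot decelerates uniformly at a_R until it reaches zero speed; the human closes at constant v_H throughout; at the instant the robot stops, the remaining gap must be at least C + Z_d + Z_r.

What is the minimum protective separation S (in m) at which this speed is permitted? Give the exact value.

S_min = 79/200 m = 0.3950 m

stop time T_s = (1/2)/(5/2) = 0.2000 s
robot covers v_R·T_r = 0.5000·0.1000 = 0.0500 m before braking
braking distance = 0.5000²/(2·2.5000) = 0.0500 m
human closes 0.6000·0.3000 = 0.1800 m
C+Z_d+Z_r = 0.0600+0.0300+0.0250 = 0.1150 m
S_min ≈ 0.0500+0.0500+0.1800+0.1150  ⇒  S_min = 79/200 m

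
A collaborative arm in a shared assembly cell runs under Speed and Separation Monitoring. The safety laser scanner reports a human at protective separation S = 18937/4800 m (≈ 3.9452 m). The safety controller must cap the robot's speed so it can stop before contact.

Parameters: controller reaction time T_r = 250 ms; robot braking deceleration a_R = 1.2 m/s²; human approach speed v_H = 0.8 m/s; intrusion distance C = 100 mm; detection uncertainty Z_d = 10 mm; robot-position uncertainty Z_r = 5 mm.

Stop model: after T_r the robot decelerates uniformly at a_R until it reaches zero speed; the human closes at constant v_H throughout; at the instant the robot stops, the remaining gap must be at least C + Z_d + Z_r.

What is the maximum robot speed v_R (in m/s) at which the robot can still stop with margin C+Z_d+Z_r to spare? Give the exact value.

collect terms ⇒ (5/12)·v_R² + (11/12)·v_R + (-697/192) = 0
  disc = (11/12)² − 4·(5/12)·(-697/192) = 441/64 ; √disc = 21/8
  v_R = (−(11/12) + 21/8) / (2·(5/12)) = 41/20 m/s
check:
stop time T_s = (41/20)/(6/5) = 1.7083 s
reaction-phase robot travel = 2.0500·0.2500 = 0.5125 m
braking distance = 2.0500²/(2·1.2000) = 1.7510 m
human over T_r+T_s: 0.8000·(0.2500+1.7083) = 1.5667 m
C+Z_d+Z_r = 0.1000+0.0100+0.0050 = 0.1150 m
sum ≈ 0.5125+1.7510+1.5667+0.1150 ≈ 3.9452 m = S ✓

v_R_max = 41/20 m/s = 2.0500 m/s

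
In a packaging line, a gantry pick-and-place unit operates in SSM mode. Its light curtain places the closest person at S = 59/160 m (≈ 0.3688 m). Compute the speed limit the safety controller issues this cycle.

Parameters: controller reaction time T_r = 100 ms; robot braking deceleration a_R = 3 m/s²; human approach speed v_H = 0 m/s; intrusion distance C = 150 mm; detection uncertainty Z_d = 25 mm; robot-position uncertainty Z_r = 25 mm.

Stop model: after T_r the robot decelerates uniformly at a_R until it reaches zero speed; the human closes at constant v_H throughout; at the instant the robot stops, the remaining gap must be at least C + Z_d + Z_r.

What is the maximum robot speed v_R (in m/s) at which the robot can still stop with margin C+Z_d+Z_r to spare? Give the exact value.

v_R_max = 3/4 m/s = 0.7500 m/s

at the boundary: (1/6)·v² + (1/10)·v + (-27/160) = 0
  disc = (1/10)² − 4·(1/6)·(-27/160) = 49/400 ; √disc = 7/20
  v_R = (−(1/10) + 7/20) / (2·(1/6)) = 3/4 m/s
check:
braking lasts T_s = (3/4)/3 = 0.2500 s
robot in T_r: 0.7500·0.1000 = 0.0750 m
robot under decel: 0.7500²/(2·3.0000) = 0.0938 m
human over T_r+T_s: 0.0000·(0.1000+0.2500) = 0.0000 m
margins: 0.1500+0.0250+0.0250 = 0.2000 m
sum ≈ 0.0750+0.0938+0.0000+0.2000 ≈ 0.3688 m = S ✓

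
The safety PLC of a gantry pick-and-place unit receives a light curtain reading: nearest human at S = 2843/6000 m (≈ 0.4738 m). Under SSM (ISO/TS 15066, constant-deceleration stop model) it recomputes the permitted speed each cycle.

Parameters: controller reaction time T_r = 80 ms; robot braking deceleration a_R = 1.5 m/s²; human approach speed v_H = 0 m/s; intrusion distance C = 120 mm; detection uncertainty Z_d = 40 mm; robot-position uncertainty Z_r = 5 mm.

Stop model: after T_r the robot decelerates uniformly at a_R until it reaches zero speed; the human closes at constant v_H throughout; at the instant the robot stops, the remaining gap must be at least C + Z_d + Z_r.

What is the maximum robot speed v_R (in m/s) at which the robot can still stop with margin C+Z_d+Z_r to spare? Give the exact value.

v_R_max = 17/20 m/s = 0.8500 m/s

at the boundary: (1/3)·v² + (2/25)·v + (-1853/6000) = 0
  disc = (2/25)² − 4·(1/3)·(-1853/6000) = 9409/22500 ; √disc = 97/150
  v_R = (−(2/25) + 97/150) / (2·(1/3)) = 17/20 m/s
check:
braking lasts T_s = (17/20)/(3/2) = 0.5667 s
robot covers v_R·T_r = 0.8500·0.0800 = 0.0680 m before braking
robot under decel: 0.8500²/(2·1.5000) = 0.2408 m
human closes 0.0000·0.6467 = 0.0000 m
C+Z_d+Z_r = 0.1200+0.0400+0.0050 = 0.1650 m
sum ≈ 0.0680+0.2408+0.0000+0.1650 ≈ 0.4738 m = S ✓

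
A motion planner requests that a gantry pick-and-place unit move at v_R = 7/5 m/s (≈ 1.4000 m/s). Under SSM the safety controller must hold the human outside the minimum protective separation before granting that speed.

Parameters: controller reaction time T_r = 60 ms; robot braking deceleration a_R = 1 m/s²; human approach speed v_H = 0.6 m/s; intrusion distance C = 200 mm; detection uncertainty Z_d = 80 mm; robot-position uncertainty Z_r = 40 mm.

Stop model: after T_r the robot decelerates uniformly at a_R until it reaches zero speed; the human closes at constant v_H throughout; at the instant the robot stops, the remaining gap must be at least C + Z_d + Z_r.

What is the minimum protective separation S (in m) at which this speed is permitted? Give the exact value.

braking lasts T_s = (7/5)/1 = 1.4000 s
robot in T_r: 1.4000·0.0600 = 0.0840 m
braking distance = 1.4000²/(2·1.0000) = 0.9800 m
person approaches 0.6000·(0.0600+1.4000) = 0.8760 m
margins: 0.2000+0.0800+0.0400 = 0.3200 m
S_min ≈ 0.0840+0.9800+0.8760+0.3200  ⇒  S_min = 113/50 m

S_min = 113/50 m = 2.2600 m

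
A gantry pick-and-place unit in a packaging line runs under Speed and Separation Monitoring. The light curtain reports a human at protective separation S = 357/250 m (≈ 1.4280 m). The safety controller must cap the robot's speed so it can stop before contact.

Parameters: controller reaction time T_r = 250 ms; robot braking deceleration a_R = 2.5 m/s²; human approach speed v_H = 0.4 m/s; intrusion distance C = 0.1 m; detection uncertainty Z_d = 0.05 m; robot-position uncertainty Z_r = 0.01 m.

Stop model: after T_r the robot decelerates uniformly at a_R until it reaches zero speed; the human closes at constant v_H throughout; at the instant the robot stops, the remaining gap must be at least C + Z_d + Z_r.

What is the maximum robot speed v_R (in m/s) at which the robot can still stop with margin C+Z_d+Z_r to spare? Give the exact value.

quadratic (1/5)·v² + (41/100)·v + (-146/125) = 0
  disc = (41/100)² − 4·(1/5)·(-146/125) = 441/400 ; √disc = 21/20
  v_R = (−(41/100) + 21/20) / (2·(1/5)) = 8/5 m/s
check:
braking lasts T_s = (8/5)/(5/2) = 0.6400 s
reaction-phase robot travel = 1.6000·0.2500 = 0.4000 m
robot covers 1.6000·0.6400 − ½·2.5000·0.6400² = 0.5120 m while stopping
human over T_r+T_s: 0.4000·(0.2500+0.6400) = 0.3560 m
margins: 0.1000+0.0500+0.0100 = 0.1600 m
sum ≈ 0.4000+0.5120+0.3560+0.1600 ≈ 1.4280 m = S ✓

v_R_max = 8/5 m/s = 1.6000 m/s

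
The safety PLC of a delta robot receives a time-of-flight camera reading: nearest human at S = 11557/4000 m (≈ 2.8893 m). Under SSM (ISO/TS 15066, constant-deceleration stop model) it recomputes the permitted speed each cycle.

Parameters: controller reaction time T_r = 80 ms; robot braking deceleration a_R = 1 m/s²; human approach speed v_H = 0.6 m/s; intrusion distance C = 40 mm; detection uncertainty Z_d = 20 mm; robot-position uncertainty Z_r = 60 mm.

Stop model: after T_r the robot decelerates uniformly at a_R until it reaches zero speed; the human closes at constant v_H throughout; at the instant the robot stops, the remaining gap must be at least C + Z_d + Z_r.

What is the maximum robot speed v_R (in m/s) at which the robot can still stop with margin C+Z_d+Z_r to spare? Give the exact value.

v_R_max = 7/4 m/s = 1.7500 m/s

quadratic (1/2)·v² + (17/25)·v + (-2177/800) = 0
  disc = (17/25)² − 4·(1/2)·(-2177/800) = 59049/10000 ; √disc = 243/100
  v_R = (−(17/25) + 243/100) / (2·(1/2)) = 7/4 m/s
check:
stop time T_s = (7/4)/1 = 1.7500 s
robot in T_r: 1.7500·0.0800 = 0.1400 m
robot covers 1.7500·1.7500 − ½·1.0000·1.7500² = 1.5312 m while stopping
human closes 0.6000·1.8300 = 1.0980 m
residual clearance needed = 0.0400+0.0200+0.0600 = 0.1200 m
sum ≈ 0.1400+1.5312+1.0980+0.1200 ≈ 2.8893 m = S ✓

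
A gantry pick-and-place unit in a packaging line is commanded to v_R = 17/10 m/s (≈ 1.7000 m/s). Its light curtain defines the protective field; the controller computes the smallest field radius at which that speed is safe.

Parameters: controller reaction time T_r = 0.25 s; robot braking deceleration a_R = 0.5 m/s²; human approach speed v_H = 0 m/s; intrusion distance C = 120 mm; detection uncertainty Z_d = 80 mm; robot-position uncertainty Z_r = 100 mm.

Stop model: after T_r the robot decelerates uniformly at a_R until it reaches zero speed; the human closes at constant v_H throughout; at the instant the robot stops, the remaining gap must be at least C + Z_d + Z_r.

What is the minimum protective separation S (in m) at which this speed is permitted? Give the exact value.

T_s = v_R/a_R = (17/10)/(1/2) = 3.4000 s
robot covers v_R·T_r = 1.7000·0.2500 = 0.4250 m before braking
robot under decel: 1.7000²/(2·0.5000) = 2.8900 m
person approaches 0.0000·(0.2500+3.4000) = 0.0000 m
residual clearance needed = 0.1200+0.0800+0.1000 = 0.3000 m
S_min ≈ 0.4250+2.8900+0.0000+0.3000  ⇒  S_min = 723/200 m

S_min = 723/200 m = 3.6150 m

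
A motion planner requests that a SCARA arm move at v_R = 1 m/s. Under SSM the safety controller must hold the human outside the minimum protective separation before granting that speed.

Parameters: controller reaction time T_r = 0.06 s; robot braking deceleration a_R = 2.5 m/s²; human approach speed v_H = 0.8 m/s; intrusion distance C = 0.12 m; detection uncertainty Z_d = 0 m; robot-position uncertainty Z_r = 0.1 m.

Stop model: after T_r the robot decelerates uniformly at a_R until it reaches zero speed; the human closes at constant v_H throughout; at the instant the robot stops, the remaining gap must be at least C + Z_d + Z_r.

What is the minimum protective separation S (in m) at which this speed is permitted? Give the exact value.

S_min = 106/125 m = 0.8480 m

stop time T_s = 1/(5/2) = 0.4000 s
reaction-phase robot travel = 1.0000·0.0600 = 0.0600 m
robot covers 1.0000·0.4000 − ½·2.5000·0.4000² = 0.2000 m while stopping
human closes 0.8000·0.4600 = 0.3680 m
residual clearance needed = 0.1200+0.0000+0.1000 = 0.2200 m
S_min ≈ 0.0600+0.2000+0.3680+0.2200  ⇒  S_min = 106/125 m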